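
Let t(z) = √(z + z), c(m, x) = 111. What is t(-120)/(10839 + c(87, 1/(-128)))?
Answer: 2*I*√15/5475 ≈ 0.0014148*I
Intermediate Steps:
t(z) = √2*√z (t(z) = √(2*z) = √2*√z)
t(-120)/(10839 + c(87, 1/(-128))) = (√2*√(-120))/(10839 + 111) = (√2*(2*I*√30))/10950 = (4*I*√15)*(1/10950) = 2*I*√15/5475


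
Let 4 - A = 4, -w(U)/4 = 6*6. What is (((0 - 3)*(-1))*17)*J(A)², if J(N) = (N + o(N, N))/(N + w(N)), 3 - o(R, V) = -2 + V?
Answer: 425/6912 ≈ 0.061487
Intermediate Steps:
w(U) = -144 (w(U) = -24*6 = -4*36 = -144)
A = 0 (A = 4 - 1*4 = 4 - 4 = 0)
o(R, V) = 5 - V (o(R, V) = 3 - (-2 + V) = 3 + (2 - V) = 5 - V)
J(N) = 5/(-144 + N) (J(N) = (N + (5 - N))/(N - 144) = 5/(-144 + N))
(((0 - 3)*(-1))*17)*J(A)² = (((0 - 3)*(-1))*17)*(5/(-144 + 0))² = (-3*(-1)*17)*(5/(-144))² = (3*17)*(5*(-1/144))² = 51*(-5/144)² = 51*(25/20736) = 425/6912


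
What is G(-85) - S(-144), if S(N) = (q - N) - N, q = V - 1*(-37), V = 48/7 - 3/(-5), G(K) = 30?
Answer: -10586/35 ≈ -302.46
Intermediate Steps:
V = 261/35 (V = 48*(1/7) - 3*(-1/5) = 48/7 + 3/5 = 261/35 ≈ 7.4571)
q = 1556/35 (q = 261/35 - 1*(-37) = 261/35 + 37 = 1556/35 ≈ 44.457)
S(N) = 1556/35 - 2*N (S(N) = (1556/35 - N) - N = 1556/35 - 2*N)
G(-85) - S(-144) = 30 - (1556/35 - 2*(-144)) = 30 - (1556/35 + 288) = 30 - 1*11636/35 = 30 - 11636/35 = -10586/35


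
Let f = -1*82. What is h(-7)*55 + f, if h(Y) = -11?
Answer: -687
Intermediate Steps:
f = -82
h(-7)*55 + f = -11*55 - 82 = -605 - 82 = -687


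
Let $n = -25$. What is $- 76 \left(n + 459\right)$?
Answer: $-32984$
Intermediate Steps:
$- 76 \left(n + 459\right) = - 76 \left(-25 + 459\right) = \left(-76\right) 434 = -32984$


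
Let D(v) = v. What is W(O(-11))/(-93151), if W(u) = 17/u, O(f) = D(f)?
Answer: 17/1024661 ≈ 1.6591e-5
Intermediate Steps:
O(f) = f
W(O(-11))/(-93151) = (17/(-11))/(-93151) = (17*(-1/11))*(-1/93151) = -17/11*(-1/93151) = 17/1024661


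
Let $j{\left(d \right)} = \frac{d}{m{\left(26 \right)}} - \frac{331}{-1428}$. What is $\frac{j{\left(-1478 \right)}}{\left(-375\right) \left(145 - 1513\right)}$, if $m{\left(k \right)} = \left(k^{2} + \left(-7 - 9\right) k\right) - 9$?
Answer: $- \frac{2027503}{183873564000} \approx -1.1027 \cdot 10^{-5}$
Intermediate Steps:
$m{\left(k \right)} = -9 + k^{2} - 16 k$ ($m{\left(k \right)} = \left(k^{2} + \left(-7 - 9\right) k\right) - 9 = \left(k^{2} - 16 k\right) - 9 = -9 + k^{2} - 16 k$)
$j{\left(d \right)} = \frac{331}{1428} + \frac{d}{251}$ ($j{\left(d \right)} = \frac{d}{-9 + 26^{2} - 416} - \frac{331}{-1428} = \frac{d}{-9 + 676 - 416} - - \frac{331}{1428} = \frac{d}{251} + \frac{331}{1428} = \frac{331}{1428} + \frac{d}{251}$)
$\frac{j{\left(-1478 \right)}}{\left(-375\right) \left(145 - 1513\right)} = \frac{\frac{331}{1428} + \frac{1}{251} \left(-1478\right)}{\left(-375\right) \left(145 - 1513\right)} = \frac{\frac{331}{1428} - \frac{1478}{251}}{\left(-375\right) \left(-1368\right)} = - \frac{2027503}{358428 \cdot 513000} = \left(- \frac{2027503}{358428}\right) \frac{1}{513000} = - \frac{2027503}{183873564000}$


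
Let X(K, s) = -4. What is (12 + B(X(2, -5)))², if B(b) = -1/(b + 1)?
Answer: 1369/9 ≈ 152.11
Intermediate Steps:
B(b) = -1/(1 + b)
(12 + B(X(2, -5)))² = (12 - 1/(1 - 4))² = (12 - 1/(-3))² = (12 - 1*(-⅓))² = (12 + ⅓)² = (37/3)² = 1369/9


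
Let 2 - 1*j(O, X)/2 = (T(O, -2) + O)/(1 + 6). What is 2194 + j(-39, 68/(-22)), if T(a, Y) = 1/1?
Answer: 15462/7 ≈ 2208.9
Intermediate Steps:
T(a, Y) = 1 (T(a, Y) = 1*1 = 1)
j(O, X) = 26/7 - 2*O/7 (j(O, X) = 4 - 2*(1 + O)/(1 + 6) = 4 - 2*(1 + O)/7 = 4 - 2*(⅐ + O/7) = 4 + (-2/7 - 2*O/7) = 26/7 - 2*O/7)
2194 + j(-39, 68/(-22)) = 2194 + (26/7 - 2/7*(-39)) = 2194 + (26/7 + 78/7) = 2194 + 104/7 = 15462/7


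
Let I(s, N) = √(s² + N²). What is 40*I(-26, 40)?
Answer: 80*√569 ≈ 1908.3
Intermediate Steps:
I(s, N) = √(N² + s²)
40*I(-26, 40) = 40*√(40² + (-26)²) = 40*√(1600 + 676) = 40*√2276 = 40*(2*√569) = 80*√569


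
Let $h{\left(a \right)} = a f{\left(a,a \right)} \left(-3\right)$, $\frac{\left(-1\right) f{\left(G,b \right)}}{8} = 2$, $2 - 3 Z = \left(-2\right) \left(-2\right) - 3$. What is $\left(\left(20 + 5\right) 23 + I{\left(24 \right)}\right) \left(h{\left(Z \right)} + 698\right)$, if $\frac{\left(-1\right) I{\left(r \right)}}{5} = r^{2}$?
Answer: $-1645770$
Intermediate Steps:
$Z = \frac{1}{3}$ ($Z = \frac{2}{3} - \frac{\left(-2\right) \left(-2\right) - 3}{3} = \frac{2}{3} - \frac{4 - 3}{3} = \frac{2}{3} - \frac{1}{3} = \frac{1}{3} \approx 0.33333$)
$f{\left(G,b \right)} = -16$ ($f{\left(G,b \right)} = \left(-8\right) 2 = -16$)
$h{\left(a \right)} = 48 a$ ($h{\left(a \right)} = a \left(-16\right) \left(-3\right) = - 16 a \left(-3\right) = 48 a$)
$I{\left(r \right)} = - 5 r^{2}$
$\left(\left(20 + 5\right) 23 + I{\left(24 \right)}\right) \left(h{\left(Z \right)} + 698\right) = \left(\left(20 + 5\right) 23 - 5 \cdot 24^{2}\right) \left(48 \cdot \frac{1}{3} + 698\right) = \left(25 \cdot 23 - 2880\right) \left(16 + 698\right) = \left(575 - 2880\right) 714 = \left(-2305\right) 714 = -1645770$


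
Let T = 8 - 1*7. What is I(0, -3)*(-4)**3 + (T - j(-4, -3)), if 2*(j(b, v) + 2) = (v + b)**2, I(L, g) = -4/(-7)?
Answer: -813/14 ≈ -58.071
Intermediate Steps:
I(L, g) = 4/7 (I(L, g) = -4*(-1/7) = 4/7)
j(b, v) = -2 + (b + v)**2/2 (j(b, v) = -2 + (v + b)**2/2 = -2 + (b + v)**2/2)
T = 1 (T = 8 - 7 = 1)
I(0, -3)*(-4)**3 + (T - j(-4, -3)) = (4/7)*(-4)**3 + (1 - (-2 + (-4 - 3)**2/2)) = (4/7)*(-64) + (1 - (-2 + (1/2)*(-7)**2)) = -256/7 + (1 - (-2 + (1/2)*49)) = -256/7 + (1 - (-2 + 49/2)) = -256/7 + (1 - 1*45/2) = -256/7 + (1 - 45/2) = -256/7 - 43/2 = -813/14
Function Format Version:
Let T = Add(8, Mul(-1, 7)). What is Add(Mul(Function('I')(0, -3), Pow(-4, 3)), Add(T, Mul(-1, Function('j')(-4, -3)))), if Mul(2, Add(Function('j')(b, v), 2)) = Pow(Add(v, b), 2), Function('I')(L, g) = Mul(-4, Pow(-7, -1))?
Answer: Rational(-813, 14) ≈ -58.071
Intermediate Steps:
Function('I')(L, g) = Rational(4, 7) (Function('I')(L, g) = Mul(-4, Rational(-1, 7)) = Rational(4, 7))
Function('j')(b, v) = Add(-2, Mul(Rational(1, 2), Pow(Add(b, v), 2))) (Function('j')(b, v) = Add(-2, Mul(Rational(1, 2), Pow(Add(v, b), 2))) = Add(-2, Mul(Rational(1, 2), Pow(Add(b, v), 2))))
T = 1 (T = Add(8, -7) = 1)
Add(Mul(Function('I')(0, -3), Pow(-4, 3)), Add(T, Mul(-1, Function('j')(-4, -3)))) = Add(Mul(Rational(4, 7), Pow(-4, 3)), Add(1, Mul(-1, Add(-2, Mul(Rational(1, 2), Pow(Add(-4, -3), 2)))))) = Add(Mul(Rational(4, 7), -64), Add(1, Mul(-1, Add(-2, Mul(Rational(1, 2), Pow(-7, 2)))))) = Add(Rational(-256, 7), Add(1, Mul(-1, Add(-2, Mul(Rational(1, 2), 49))))) = Add(Rational(-256, 7), Add(1, Mul(-1, Add(-2, Rational(49, 2))))) = Add(Rational(-256, 7), Add(1, Mul(-1, Rational(45, 2)))) = Add(Rational(-256, 7), Add(1, Rational(-45, 2))) = Add(Rational(-256, 7), Rational(-43, 2)) = Rational(-813, 14)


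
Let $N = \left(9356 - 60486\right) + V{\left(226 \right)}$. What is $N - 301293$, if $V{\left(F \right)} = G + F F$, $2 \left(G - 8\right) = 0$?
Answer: $-301339$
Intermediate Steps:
$G = 8$ ($G = 8 + \frac{1}{2} \cdot 0 = 8 + 0 = 8$)
$V{\left(F \right)} = 8 + F^{2}$ ($V{\left(F \right)} = 8 + F F = 8 + F^{2}$)
$N = -46$ ($N = \left(9356 - 60486\right) + \left(8 + 226^{2}\right) = \left(9356 - 60486\right) + \left(8 + 51076\right) = \left(9356 - 60486\right) + 51084 = -51130 + 51084 = -46$)
$N - 301293 = -46 - 301293 = -301339$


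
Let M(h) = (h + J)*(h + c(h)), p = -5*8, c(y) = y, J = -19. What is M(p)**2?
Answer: 22278400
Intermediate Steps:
p = -40
M(h) = 2*h*(-19 + h) (M(h) = (h - 19)*(h + h) = (-19 + h)*(2*h) = 2*h*(-19 + h))
M(p)**2 = (2*(-40)*(-19 - 40))**2 = (2*(-40)*(-59))**2 = 4720**2 = 22278400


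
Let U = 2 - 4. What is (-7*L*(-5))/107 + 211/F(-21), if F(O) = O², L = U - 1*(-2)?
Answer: 211/441 ≈ 0.47846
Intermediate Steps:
U = -2
L = 0 (L = -2 - 1*(-2) = -2 + 2 = 0)
(-7*L*(-5))/107 + 211/F(-21) = (-7*0*(-5))/107 + 211/((-21)²) = (0*(-5))*(1/107) + 211/441 = 0*(1/107) + 211*(1/441) = 0 + 211/441 = 211/441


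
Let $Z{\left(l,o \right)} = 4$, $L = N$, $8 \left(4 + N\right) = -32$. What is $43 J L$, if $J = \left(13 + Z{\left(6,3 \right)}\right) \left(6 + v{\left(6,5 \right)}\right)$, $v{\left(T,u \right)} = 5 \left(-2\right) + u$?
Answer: $-5848$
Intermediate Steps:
$N = -8$ ($N = -4 + \frac{1}{8} \left(-32\right) = -4 - 4 = -8$)
$L = -8$
$v{\left(T,u \right)} = -10 + u$
$J = 17$ ($J = \left(13 + 4\right) \left(6 + \left(-10 + 5\right)\right) = 17 \left(6 - 5\right) = 17 \cdot 1 = 17$)
$43 J L = 43 \cdot 17 \left(-8\right) = 731 \left(-8\right) = -5848$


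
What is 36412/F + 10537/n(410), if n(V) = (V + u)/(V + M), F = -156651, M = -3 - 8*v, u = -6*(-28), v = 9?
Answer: 552940535509/90544278 ≈ 6106.9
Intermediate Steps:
u = 168
M = -75 (M = -3 - 8*9 = -3 - 72 = -75)
n(V) = (168 + V)/(-75 + V) (n(V) = (V + 168)/(V - 75) = (168 + V)/(-75 + V))
36412/F + 10537/n(410) = 36412/(-156651) + 10537/(((168 + 410)/(-75 + 410))) = 36412*(-1/156651) + 10537/((578/335)) = -36412/156651 + 10537/(((1/335)*578)) = -36412/156651 + 10537/(578/335) = -36412/156651 + 10537*(335/578) = -36412/156651 + 3529895/578 = 552940535509/90544278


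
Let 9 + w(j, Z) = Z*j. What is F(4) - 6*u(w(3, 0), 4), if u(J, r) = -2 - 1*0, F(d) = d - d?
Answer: 12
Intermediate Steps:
w(j, Z) = -9 + Z*j
F(d) = 0
u(J, r) = -2 (u(J, r) = -2 + 0 = -2)
F(4) - 6*u(w(3, 0), 4) = 0 - 6*(-2) = 0 + 12 = 12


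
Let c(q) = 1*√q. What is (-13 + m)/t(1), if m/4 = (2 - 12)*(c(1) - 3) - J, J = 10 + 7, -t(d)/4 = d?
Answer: ¼ ≈ 0.25000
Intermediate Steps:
t(d) = -4*d
c(q) = √q
J = 17
m = 12 (m = 4*((2 - 12)*(√1 - 3) - 1*17) = 4*(-10*(1 - 3) - 17) = 4*(-10*(-2) - 17) = 4*(20 - 17) = 4*3 = 12)
(-13 + m)/t(1) = (-13 + 12)/((-4*1)) = -1/(-4) = -¼*(-1) = ¼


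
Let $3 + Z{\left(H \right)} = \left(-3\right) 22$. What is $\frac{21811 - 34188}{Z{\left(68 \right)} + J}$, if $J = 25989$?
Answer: $- \frac{12377}{25920} \approx -0.47751$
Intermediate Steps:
$Z{\left(H \right)} = -69$ ($Z{\left(H \right)} = -3 - 66 = -69$)
$\frac{21811 - 34188}{Z{\left(68 \right)} + J} = \frac{21811 - 34188}{-69 + 25989} = - \frac{12377}{25920}$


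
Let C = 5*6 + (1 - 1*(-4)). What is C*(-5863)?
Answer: -205205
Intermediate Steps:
C = 35 (C = 30 + (1 + 4) = 30 + 5 = 35)
C*(-5863) = 35*(-5863) = -205205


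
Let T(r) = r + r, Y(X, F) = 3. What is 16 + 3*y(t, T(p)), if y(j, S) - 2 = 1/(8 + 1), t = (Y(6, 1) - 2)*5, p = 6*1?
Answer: 67/3 ≈ 22.333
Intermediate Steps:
p = 6
T(r) = 2*r
t = 5 (t = (3 - 2)*5 = 1*5 = 5)
y(j, S) = 19/9 (y(j, S) = 2 + 1/(8 + 1) = 2 + 1/9 = 2 + ⅑ = 19/9)
16 + 3*y(t, T(p)) = 16 + 3*(19/9) = 16 + 19/3 = 67/3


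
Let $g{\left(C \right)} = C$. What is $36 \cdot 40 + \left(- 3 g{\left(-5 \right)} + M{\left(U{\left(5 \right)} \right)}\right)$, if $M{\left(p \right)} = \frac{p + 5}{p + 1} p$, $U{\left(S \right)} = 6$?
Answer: $\frac{10251}{7} \approx 1464.4$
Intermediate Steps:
$M{\left(p \right)} = \frac{p \left(5 + p\right)}{1 + p}$ ($M{\left(p \right)} = \frac{5 + p}{1 + p} p = \frac{p \left(5 + p\right)}{1 + p}$)
$36 \cdot 40 + \left(- 3 g{\left(-5 \right)} + M{\left(U{\left(5 \right)} \right)}\right) = 36 \cdot 40 + \left(\left(-3\right) \left(-5\right) + \frac{6 \left(5 + 6\right)}{1 + 6}\right) = 1440 + \left(15 + 6 \cdot \frac{1}{7} \cdot 11\right) = 1440 + \left(15 + \frac{66}{7}\right) = 1440 + \frac{171}{7} = \frac{10251}{7}$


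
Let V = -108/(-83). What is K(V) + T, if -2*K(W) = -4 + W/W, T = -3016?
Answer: -6029/2 ≈ -3014.5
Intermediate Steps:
V = 108/83 (V = -108*(-1/83) = 108/83 ≈ 1.3012)
K(W) = 3/2 (K(W) = -(-4 + W/W)/2 = -(-4 + 1)/2 = -1/2*(-3) = 3/2)
K(V) + T = 3/2 - 3016 = -6029/2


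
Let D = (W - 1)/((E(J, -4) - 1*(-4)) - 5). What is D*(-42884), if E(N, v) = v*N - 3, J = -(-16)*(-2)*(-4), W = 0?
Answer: -10721/129 ≈ -83.109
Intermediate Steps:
J = 128 (J = -4*8*(-4) = -32*(-4) = 128)
E(N, v) = -3 + N*v (E(N, v) = N*v - 3 = -3 + N*v)
D = 1/516 (D = (0 - 1)/(((-3 + 128*(-4)) - 1*(-4)) - 5) = -1/(((-3 - 512) + 4) - 5) = -1/((-515 + 4) - 5) = -1/(-511 - 5) = -1/(-516) = -1*(-1/516) = 1/516 ≈ 0.0019380)
D*(-42884) = (1/516)*(-42884) = -10721/129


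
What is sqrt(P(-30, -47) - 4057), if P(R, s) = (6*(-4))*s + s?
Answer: 4*I*sqrt(186) ≈ 54.553*I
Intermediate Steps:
P(R, s) = -23*s (P(R, s) = -24*s + s = -23*s)
sqrt(P(-30, -47) - 4057) = sqrt(-23*(-47) - 4057) = sqrt(1081 - 4057) = sqrt(-2976) = 4*I*sqrt(186)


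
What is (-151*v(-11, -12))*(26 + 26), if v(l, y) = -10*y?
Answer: -942240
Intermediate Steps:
(-151*v(-11, -12))*(26 + 26) = (-(-1510)*(-12))*(26 + 26) = -151*120*52 = -18120*52 = -942240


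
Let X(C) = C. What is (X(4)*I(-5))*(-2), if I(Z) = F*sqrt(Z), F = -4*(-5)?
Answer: -160*I*sqrt(5) ≈ -357.77*I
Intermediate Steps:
F = 20
I(Z) = 20*sqrt(Z)
(X(4)*I(-5))*(-2) = (4*(20*sqrt(-5)))*(-2) = (4*(20*(I*sqrt(5))))*(-2) = (4*(20*I*sqrt(5)))*(-2) = (80*I*sqrt(5))*(-2) = -160*I*sqrt(5)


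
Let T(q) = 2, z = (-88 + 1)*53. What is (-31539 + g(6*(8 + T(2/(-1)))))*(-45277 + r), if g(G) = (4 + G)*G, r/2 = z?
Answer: 1509567801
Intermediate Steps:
z = -4611 (z = -87*53 = -4611)
r = -9222 (r = 2*(-4611) = -9222)
g(G) = G*(4 + G)
(-31539 + g(6*(8 + T(2/(-1)))))*(-45277 + r) = (-31539 + (6*(8 + 2))*(4 + 6*(8 + 2)))*(-45277 - 9222) = (-31539 + (6*10)*(4 + 6*10))*(-54499) = (-31539 + 60*(4 + 60))*(-54499) = (-31539 + 60*64)*(-54499) = (-31539 + 3840)*(-54499) = -27699*(-54499) = 1509567801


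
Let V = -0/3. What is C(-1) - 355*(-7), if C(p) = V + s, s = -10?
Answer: 2475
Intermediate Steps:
V = 0 (V = -0/3 = -3*0 = 0)
C(p) = -10 (C(p) = 0 - 10 = -10)
C(-1) - 355*(-7) = -10 - 355*(-7) = -10 + 2485 = 2475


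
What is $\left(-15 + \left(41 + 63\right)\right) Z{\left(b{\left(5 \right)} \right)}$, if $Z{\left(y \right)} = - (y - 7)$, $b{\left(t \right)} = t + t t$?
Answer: $-2047$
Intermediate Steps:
$b{\left(t \right)} = t + t^{2}$
$Z{\left(y \right)} = 7 - y$ ($Z{\left(y \right)} = - (-7 + y) = 7 - y$)
$\left(-15 + \left(41 + 63\right)\right) Z{\left(b{\left(5 \right)} \right)} = \left(-15 + \left(41 + 63\right)\right) \left(7 - 5 \left(1 + 5\right)\right) = \left(-15 + 104\right) \left(7 - 5 \cdot 6\right) = 89 \left(7 - 30\right) = 89 \left(-23\right) = -2047$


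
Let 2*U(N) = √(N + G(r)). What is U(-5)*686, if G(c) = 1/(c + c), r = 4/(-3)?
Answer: 343*I*√86/4 ≈ 795.21*I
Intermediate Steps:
r = -4/3 (r = 4*(-⅓) = -4/3 ≈ -1.3333)
G(c) = 1/(2*c)
U(N) = √(-3/8 + N)/2 (U(N) = √(N + 1/(2*(-4/3)))/2 = √(N + (½)*(-¾))/2 = √(N - 3/8)/2 = √(-3/8 + N)/2)
U(-5)*686 = (√(-6 + 16*(-5))/8)*686 = (√(-6 - 80)/8)*686 = (√(-86)/8)*686 = ((I*√86)/8)*686 = (I*√86/8)*686 = 343*I*√86/4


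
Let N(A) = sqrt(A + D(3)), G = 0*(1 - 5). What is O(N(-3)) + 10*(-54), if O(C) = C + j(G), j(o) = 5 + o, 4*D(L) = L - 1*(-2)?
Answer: -535 + I*sqrt(7)/2 ≈ -535.0 + 1.3229*I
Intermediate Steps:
G = 0 (G = 0*(-4) = 0)
D(L) = 1/2 + L/4 (D(L) = (L - 1*(-2))/4 = (L + 2)/4 = (2 + L)/4 = 1/2 + L/4)
N(A) = sqrt(5/4 + A) (N(A) = sqrt(A + (1/2 + (1/4)*3)) = sqrt(A + (1/2 + 3/4)) = sqrt(A + 5/4) = sqrt(5/4 + A))
O(C) = 5 + C (O(C) = C + (5 + 0) = C + 5 = 5 + C)
O(N(-3)) + 10*(-54) = (5 + sqrt(5 + 4*(-3))/2) + 10*(-54) = (5 + sqrt(5 - 12)/2) - 540 = (5 + sqrt(-7)/2) - 540 = (5 + (I*sqrt(7))/2) - 540 = (5 + I*sqrt(7)/2) - 540 = -535 + I*sqrt(7)/2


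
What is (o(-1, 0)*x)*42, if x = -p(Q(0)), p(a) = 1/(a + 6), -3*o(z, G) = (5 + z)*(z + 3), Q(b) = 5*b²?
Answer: 56/3 ≈ 18.667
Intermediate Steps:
o(z, G) = -(3 + z)*(5 + z)/3 (o(z, G) = -(5 + z)*(z + 3)/3 = -(5 + z)*(3 + z)/3 = -(3 + z)*(5 + z)/3)
p(a) = 1/(6 + a)
x = -⅙ (x = -1/(6 + 5*0²) = -1/(6 + 5*0) = -1/(6 + 0) = -1/6 = -1*⅙ = -⅙ ≈ -0.16667)
(o(-1, 0)*x)*42 = ((-5 - 8/3*(-1) - ⅓*(-1)²)*(-⅙))*42 = ((-5 + 8/3 - ⅓*1)*(-⅙))*42 = ((-5 + 8/3 - ⅓)*(-⅙))*42 = -8/3*(-⅙)*42 = (4/9)*42 = 56/3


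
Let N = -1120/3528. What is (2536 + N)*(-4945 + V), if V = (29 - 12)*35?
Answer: -231634600/21 ≈ -1.1030e+7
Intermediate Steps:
N = -20/63 (N = -1120*1/3528 = -20/63 ≈ -0.31746)
V = 595 (V = 17*35 = 595)
(2536 + N)*(-4945 + V) = (2536 - 20/63)*(-4945 + 595) = (159748/63)*(-4350) = -231634600/21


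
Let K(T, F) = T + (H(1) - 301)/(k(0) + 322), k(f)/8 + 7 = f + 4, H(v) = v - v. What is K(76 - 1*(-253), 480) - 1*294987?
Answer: -87808385/298 ≈ -2.9466e+5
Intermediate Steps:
H(v) = 0
k(f) = -24 + 8*f (k(f) = -56 + 8*(f + 4) = -56 + 8*(4 + f) = -56 + (32 + 8*f) = -24 + 8*f)
K(T, F) = -301/298 + T (K(T, F) = T + (0 - 301)/((-24 + 8*0) + 322) = T - 301/((-24 + 0) + 322) = T - 301/(-24 + 322) = T - 301/298 = -301/298 + T)
K(76 - 1*(-253), 480) - 1*294987 = (-301/298 + (76 - 1*(-253))) - 1*294987 = (-301/298 + (76 + 253)) - 294987 = (-301/298 + 329) - 294987 = 97741/298 - 294987 = -87808385/298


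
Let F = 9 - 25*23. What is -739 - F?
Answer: -173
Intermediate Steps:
F = -566 (F = 9 - 575 = -566)
-739 - F = -739 - 1*(-566) = -739 + 566 = -173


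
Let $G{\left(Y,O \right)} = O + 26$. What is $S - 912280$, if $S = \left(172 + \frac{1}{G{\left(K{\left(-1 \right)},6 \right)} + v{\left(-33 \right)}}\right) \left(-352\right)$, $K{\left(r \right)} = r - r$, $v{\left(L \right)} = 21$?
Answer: $- \frac{51560024}{53} \approx -9.7283 \cdot 10^{5}$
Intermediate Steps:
$K{\left(r \right)} = 0$
$G{\left(Y,O \right)} = 26 + O$
$S = - \frac{3209184}{53}$ ($S = \left(172 + \frac{1}{\left(26 + 6\right) + 21}\right) \left(-352\right) = \left(172 + \frac{1}{32 + 21}\right) \left(-352\right) = \left(172 + \frac{1}{53}\right) \left(-352\right) = \frac{9117}{53} \left(-352\right) = - \frac{3209184}{53} \approx -60551.0$)
$S - 912280 = - \frac{3209184}{53} - 912280 = - \frac{51560024}{53}$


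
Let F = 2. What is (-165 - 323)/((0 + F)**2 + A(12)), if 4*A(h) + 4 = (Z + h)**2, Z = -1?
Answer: -1952/133 ≈ -14.677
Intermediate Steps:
A(h) = -1 + (-1 + h)**2/4
(-165 - 323)/((0 + F)**2 + A(12)) = (-165 - 323)/((0 + 2)**2 + (-1 + (-1 + 12)**2/4)) = -488/(2**2 + (-1 + (1/4)*11**2)) = -488/(4 + (-1 + (1/4)*121)) = -488/(4 + (-1 + 121/4)) = -488/(4 + 117/4) = -488/133/4 = -488*4/133 = -1952/133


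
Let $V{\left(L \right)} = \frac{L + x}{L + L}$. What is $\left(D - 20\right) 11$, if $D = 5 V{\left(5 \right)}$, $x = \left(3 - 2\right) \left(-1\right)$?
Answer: $-198$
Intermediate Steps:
$x = -1$ ($x = 1 \left(-1\right) = -1$)
$V{\left(L \right)} = \frac{-1 + L}{2 L}$ ($V{\left(L \right)} = \frac{L - 1}{L + L} = \frac{-1 + L}{2 L}$)
$D = 2$ ($D = 5 \frac{-1 + 5}{2 \cdot 5} = 5 \cdot \frac{1}{2} \cdot \frac{1}{5} \cdot 4 = 5 \cdot \frac{2}{5} = 2$)
$\left(D - 20\right) 11 = \left(2 - 20\right) 11 = \left(-18\right) 11 = -198$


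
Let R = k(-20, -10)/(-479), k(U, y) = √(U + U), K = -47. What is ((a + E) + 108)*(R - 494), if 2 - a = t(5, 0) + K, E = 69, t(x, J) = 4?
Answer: -109668 - 444*I*√10/479 ≈ -1.0967e+5 - 2.9312*I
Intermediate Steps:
k(U, y) = √2*√U (k(U, y) = √(2*U) = √2*√U)
a = 45 (a = 2 - (4 - 47) = 2 - 1*(-43) = 2 + 43 = 45)
R = -2*I*√10/479 (R = (√2*√(-20))/(-479) = (√2*(2*I*√5))*(-1/479) = (2*I*√10)*(-1/479) = -2*I*√10/479 ≈ -0.013204*I)
((a + E) + 108)*(R - 494) = ((45 + 69) + 108)*(-2*I*√10/479 - 494) = (114 + 108)*(-494 - 2*I*√10/479) = 222*(-494 - 2*I*√10/479) = -109668 - 444*I*√10/479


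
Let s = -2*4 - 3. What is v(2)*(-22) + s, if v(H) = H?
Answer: -55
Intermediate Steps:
s = -11 (s = -8 - 3 = -11)
v(2)*(-22) + s = 2*(-22) - 11 = -44 - 11 = -55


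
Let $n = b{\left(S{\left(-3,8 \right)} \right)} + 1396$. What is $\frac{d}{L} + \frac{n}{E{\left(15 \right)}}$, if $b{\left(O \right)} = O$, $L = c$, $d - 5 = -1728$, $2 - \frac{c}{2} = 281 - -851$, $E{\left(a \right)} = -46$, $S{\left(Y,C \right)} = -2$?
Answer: $- \frac{1535591}{51980} \approx -29.542$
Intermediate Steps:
$c = -2260$ ($c = 4 - 2 \left(281 - -851\right) = 4 - 2 \left(281 + 851\right) = 4 - 2264 = -2260$)
$d = -1723$ ($d = 5 - 1728 = -1723$)
$L = -2260$
$n = 1394$ ($n = -2 + 1396 = 1394$)
$\frac{d}{L} + \frac{n}{E{\left(15 \right)}} = - \frac{1723}{-2260} + \frac{1394}{-46} = \left(-1723\right) \left(- \frac{1}{2260}\right) + 1394 \left(- \frac{1}{46}\right) = \frac{1723}{2260} - \frac{697}{23} = - \frac{1535591}{51980}$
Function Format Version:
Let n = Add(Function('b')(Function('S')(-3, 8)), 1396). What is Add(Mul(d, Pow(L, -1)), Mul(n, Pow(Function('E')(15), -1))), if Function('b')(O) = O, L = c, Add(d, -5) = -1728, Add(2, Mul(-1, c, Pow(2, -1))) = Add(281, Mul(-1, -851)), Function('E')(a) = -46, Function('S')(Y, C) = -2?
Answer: Rational(-1535591, 51980) ≈ -29.542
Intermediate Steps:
c = -2260 (c = Add(4, Mul(-2, Add(281, Mul(-1, -851)))) = Add(4, Mul(-2, Add(281, 851))) = Add(4, Mul(-2, 1132)) = Add(4, -2264) = -2260)
d = -1723 (d = Add(5, -1728) = -1723)
L = -2260
n = 1394 (n = Add(-2, 1396) = 1394)
Add(Mul(d, Pow(L, -1)), Mul(n, Pow(Function('E')(15), -1))) = Add(Mul(-1723, Pow(-2260, -1)), Mul(1394, Pow(-46, -1))) = Add(Mul(-1723, Rational(-1, 2260)), Mul(1394, Rational(-1, 46))) = Add(Rational(1723, 2260), Rational(-697, 23)) = Rational(-1535591, 51980)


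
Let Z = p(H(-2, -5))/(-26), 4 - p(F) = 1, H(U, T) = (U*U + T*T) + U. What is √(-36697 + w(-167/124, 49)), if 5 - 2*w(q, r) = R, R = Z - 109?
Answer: I*√24768601/26 ≈ 191.42*I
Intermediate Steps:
H(U, T) = U + T² + U² (H(U, T) = (U² + T²) + U = (T² + U²) + U = U + T² + U²)
p(F) = 3 (p(F) = 4 - 1*1 = 4 - 1 = 3)
Z = -3/26 (Z = 3/(-26) = 3*(-1/26) = -3/26 ≈ -0.11538)
R = -2837/26 (R = -3/26 - 109 = -2837/26 ≈ -109.12)
w(q, r) = 2967/52 (w(q, r) = 5/2 - ½*(-2837/26) = 5/2 + 2837/52 = 2967/52)
√(-36697 + w(-167/124, 49)) = √(-36697 + 2967/52) = √(-1905277/52) = I*√24768601/26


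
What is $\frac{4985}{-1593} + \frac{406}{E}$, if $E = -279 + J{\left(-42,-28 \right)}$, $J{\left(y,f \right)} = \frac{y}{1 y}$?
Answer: $- \frac{1016294}{221427} \approx -4.5897$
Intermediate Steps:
$J{\left(y,f \right)} = 1$ ($J{\left(y,f \right)} = \frac{y}{y} = 1$)
$E = -278$ ($E = -279 + 1 = -278$)
$\frac{4985}{-1593} + \frac{406}{E} = \frac{4985}{-1593} + \frac{406}{-278} = 4985 \left(- \frac{1}{1593}\right) + 406 \left(- \frac{1}{278}\right) = - \frac{4985}{1593} - \frac{203}{139} = - \frac{1016294}{221427}$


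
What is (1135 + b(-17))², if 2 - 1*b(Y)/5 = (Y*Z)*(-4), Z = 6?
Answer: 801025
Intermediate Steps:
b(Y) = 10 + 120*Y (b(Y) = 10 - 5*Y*6*(-4) = 10 - 5*6*Y*(-4) = 10 - (-120)*Y = 10 + 120*Y)
(1135 + b(-17))² = (1135 + (10 + 120*(-17)))² = (1135 + (10 - 2040))² = (1135 - 2030)² = (-895)² = 801025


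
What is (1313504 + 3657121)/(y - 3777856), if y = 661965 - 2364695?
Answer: -1656875/1826862 ≈ -0.90695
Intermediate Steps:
y = -1702730
(1313504 + 3657121)/(y - 3777856) = (1313504 + 3657121)/(-1702730 - 3777856) = 4970625/(-5480586) = 4970625*(-1/5480586) = -1656875/1826862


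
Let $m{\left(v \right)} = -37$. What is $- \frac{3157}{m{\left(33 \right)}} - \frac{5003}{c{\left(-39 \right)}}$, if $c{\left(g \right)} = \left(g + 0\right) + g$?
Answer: $\frac{431357}{2886} \approx 149.47$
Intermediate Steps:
$c{\left(g \right)} = 2 g$ ($c{\left(g \right)} = g + g = 2 g$)
$- \frac{3157}{m{\left(33 \right)}} - \frac{5003}{c{\left(-39 \right)}} = - \frac{3157}{-37} - \frac{5003}{2 \left(-39\right)} = \left(-3157\right) \left(- \frac{1}{37}\right) - \frac{5003}{-78} = \frac{3157}{37} - - \frac{5003}{78} = \frac{3157}{37} + \frac{5003}{78} = \frac{431357}{2886}$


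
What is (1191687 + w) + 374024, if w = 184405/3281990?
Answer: 1027729605859/656398 ≈ 1.5657e+6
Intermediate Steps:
w = 36881/656398 (w = 184405*(1/3281990) = 36881/656398 ≈ 0.056187)
(1191687 + w) + 374024 = (1191687 + 36881/656398) + 374024 = 782221000307/656398 + 374024 = 1027729605859/656398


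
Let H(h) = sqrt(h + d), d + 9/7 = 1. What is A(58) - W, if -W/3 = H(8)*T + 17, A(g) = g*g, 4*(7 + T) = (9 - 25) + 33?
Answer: 3415 - 99*sqrt(42)/28 ≈ 3392.1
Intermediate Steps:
d = -2/7 (d = -9/7 + 1 = -2/7 ≈ -0.28571)
H(h) = sqrt(-2/7 + h) (H(h) = sqrt(h - 2/7) = sqrt(-2/7 + h))
T = -11/4 (T = -7 + ((9 - 25) + 33)/4 = -7 + (-16 + 33)/4 = -7 + (1/4)*17 = -7 + 17/4 = -11/4 ≈ -2.7500)
A(g) = g**2
W = -51 + 99*sqrt(42)/28 (W = -3*((sqrt(-14 + 49*8)/7)*(-11/4) + 17) = -3*((sqrt(-14 + 392)/7)*(-11/4) + 17) = -3*((sqrt(378)/7)*(-11/4) + 17) = -3*(((3*sqrt(42))/7)*(-11/4) + 17) = -3*((3*sqrt(42)/7)*(-11/4) + 17) = -3*(-33*sqrt(42)/28 + 17) = -3*(17 - 33*sqrt(42)/28) = -51 + 99*sqrt(42)/28 ≈ -28.086)
A(58) - W = 58**2 - (-51 + 99*sqrt(42)/28) = 3364 + (51 - 99*sqrt(42)/28) = 3415 - 99*sqrt(42)/28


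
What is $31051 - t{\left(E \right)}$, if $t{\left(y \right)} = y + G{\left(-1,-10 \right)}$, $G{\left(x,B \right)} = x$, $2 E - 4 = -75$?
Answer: $\frac{62175}{2} \approx 31088.0$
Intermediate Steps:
$E = - \frac{71}{2}$ ($E = 2 + \frac{1}{2} \left(-75\right) = 2 - \frac{75}{2} = - \frac{71}{2} \approx -35.5$)
$t{\left(y \right)} = -1 + y$ ($t{\left(y \right)} = y - 1 = -1 + y$)
$31051 - t{\left(E \right)} = 31051 - \left(-1 - \frac{71}{2}\right) = 31051 - - \frac{73}{2} = 31051 + \frac{73}{2} = \frac{62175}{2}$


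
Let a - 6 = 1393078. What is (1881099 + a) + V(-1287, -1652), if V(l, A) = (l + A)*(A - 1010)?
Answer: 11097801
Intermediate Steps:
a = 1393084 (a = 6 + 1393078 = 1393084)
V(l, A) = (-1010 + A)*(A + l) (V(l, A) = (A + l)*(-1010 + A) = (-1010 + A)*(A + l))
(1881099 + a) + V(-1287, -1652) = (1881099 + 1393084) + ((-1652)**2 - 1010*(-1652) - 1010*(-1287) - 1652*(-1287)) = 3274183 + (2729104 + 1668520 + 1299870 + 2126124) = 3274183 + 7823618 = 11097801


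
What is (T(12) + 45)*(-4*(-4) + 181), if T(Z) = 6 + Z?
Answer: 12411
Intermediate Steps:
(T(12) + 45)*(-4*(-4) + 181) = ((6 + 12) + 45)*(-4*(-4) + 181) = (18 + 45)*(16 + 181) = 63*197 = 12411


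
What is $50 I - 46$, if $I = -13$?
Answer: $-696$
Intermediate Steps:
$50 I - 46 = 50 \left(-13\right) - 46 = -650 - 46 = -696$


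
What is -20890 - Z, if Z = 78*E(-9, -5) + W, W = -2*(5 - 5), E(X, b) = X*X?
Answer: -27208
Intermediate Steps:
E(X, b) = X²
W = 0 (W = -2*0 = 0)
Z = 6318 (Z = 78*(-9)² + 0 = 78*81 + 0 = 6318 + 0 = 6318)
-20890 - Z = -20890 - 1*6318 = -20890 - 6318 = -27208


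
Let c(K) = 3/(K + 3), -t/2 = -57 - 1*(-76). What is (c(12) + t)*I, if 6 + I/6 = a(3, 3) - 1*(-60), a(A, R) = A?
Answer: -64638/5 ≈ -12928.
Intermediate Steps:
I = 342 (I = -36 + 6*(3 - 1*(-60)) = -36 + 6*(3 + 60) = -36 + 6*63 = -36 + 378 = 342)
t = -38 (t = -2*(-57 - 1*(-76)) = -2*(-57 + 76) = -2*19 = -38)
c(K) = 3/(3 + K)
(c(12) + t)*I = (3/(3 + 12) - 38)*342 = (3/15 - 38)*342 = (3*(1/15) - 38)*342 = (⅕ - 38)*342 = -189/5*342 = -64638/5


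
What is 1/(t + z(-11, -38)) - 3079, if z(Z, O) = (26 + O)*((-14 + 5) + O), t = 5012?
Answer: -17168503/5576 ≈ -3079.0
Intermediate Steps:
z(Z, O) = (-9 + O)*(26 + O) (z(Z, O) = (26 + O)*(-9 + O) = (-9 + O)*(26 + O))
1/(t + z(-11, -38)) - 3079 = 1/(5012 + (-234 + (-38)² + 17*(-38))) - 3079 = 1/(5012 + (-234 + 1444 - 646)) - 3079 = 1/(5012 + 564) - 3079 = 1/5576 - 3079 = -17168503/5576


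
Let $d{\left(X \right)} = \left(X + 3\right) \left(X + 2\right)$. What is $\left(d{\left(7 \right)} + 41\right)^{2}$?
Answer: $17161$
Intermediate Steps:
$d{\left(X \right)} = \left(2 + X\right) \left(3 + X\right)$ ($d{\left(X \right)} = \left(3 + X\right) \left(2 + X\right) = \left(2 + X\right) \left(3 + X\right)$)
$\left(d{\left(7 \right)} + 41\right)^{2} = \left(\left(6 + 7^{2} + 5 \cdot 7\right) + 41\right)^{2} = \left(\left(6 + 49 + 35\right) + 41\right)^{2} = \left(90 + 41\right)^{2} = 131^{2} = 17161$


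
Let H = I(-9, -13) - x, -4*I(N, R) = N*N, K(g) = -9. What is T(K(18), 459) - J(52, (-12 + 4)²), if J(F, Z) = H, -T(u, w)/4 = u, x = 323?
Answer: 1517/4 ≈ 379.25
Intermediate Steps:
I(N, R) = -N²/4 (I(N, R) = -N*N/4 = -N²/4)
T(u, w) = -4*u
H = -1373/4 (H = -¼*(-9)² - 1*323 = -¼*81 - 323 = -81/4 - 323 = -1373/4 ≈ -343.25)
J(F, Z) = -1373/4
T(K(18), 459) - J(52, (-12 + 4)²) = -4*(-9) - 1*(-1373/4) = 36 + 1373/4 = 1517/4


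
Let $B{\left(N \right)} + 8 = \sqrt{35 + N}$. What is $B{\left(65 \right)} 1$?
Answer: $2$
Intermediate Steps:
$B{\left(N \right)} = -8 + \sqrt{35 + N}$
$B{\left(65 \right)} 1 = \left(-8 + \sqrt{35 + 65}\right) 1 = \left(-8 + \sqrt{100}\right) 1 = \left(-8 + 10\right) 1 = 2 \cdot 1 = 2$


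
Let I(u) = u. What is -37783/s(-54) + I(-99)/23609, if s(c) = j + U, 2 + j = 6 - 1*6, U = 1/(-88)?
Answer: 78497641013/4178793 ≈ 18785.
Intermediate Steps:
U = -1/88 ≈ -0.011364
j = -2 (j = -2 + (6 - 1*6) = -2 + (6 - 6) = -2 + 0 = -2)
s(c) = -177/88 (s(c) = -2 - 1/88 = -177/88)
-37783/s(-54) + I(-99)/23609 = -37783/(-177/88) - 99/23609 = -37783*(-88/177) - 99*1/23609 = 3324904/177 - 99/23609 = 78497641013/4178793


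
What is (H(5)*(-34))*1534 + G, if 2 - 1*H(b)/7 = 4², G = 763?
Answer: 5112051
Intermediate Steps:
H(b) = -98 (H(b) = 14 - 7*4² = 14 - 7*16 = 14 - 112 = -98)
(H(5)*(-34))*1534 + G = -98*(-34)*1534 + 763 = 3332*1534 + 763 = 5111288 + 763 = 5112051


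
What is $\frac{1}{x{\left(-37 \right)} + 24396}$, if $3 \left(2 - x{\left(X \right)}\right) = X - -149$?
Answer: $\frac{3}{73082} \approx 4.105 \cdot 10^{-5}$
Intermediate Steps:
$x{\left(X \right)} = - \frac{143}{3} - \frac{X}{3}$ ($x{\left(X \right)} = 2 - \frac{X - -149}{3} = 2 - \frac{X + 149}{3} = 2 - \frac{149 + X}{3} = 2 - \left(\frac{149}{3} + \frac{X}{3}\right) = - \frac{143}{3} - \frac{X}{3}$)
$\frac{1}{x{\left(-37 \right)} + 24396} = \frac{1}{\left(- \frac{143}{3} - - \frac{37}{3}\right) + 24396} = \frac{1}{\left(- \frac{143}{3} + \frac{37}{3}\right) + 24396} = \frac{1}{- \frac{106}{3} + 24396} = \frac{1}{\frac{73082}{3}} = \frac{3}{73082}$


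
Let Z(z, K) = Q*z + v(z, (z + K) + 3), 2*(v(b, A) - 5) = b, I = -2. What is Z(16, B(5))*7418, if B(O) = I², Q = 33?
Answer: 4013138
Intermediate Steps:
B(O) = 4 (B(O) = (-2)² = 4)
v(b, A) = 5 + b/2
Z(z, K) = 5 + 67*z/2 (Z(z, K) = 33*z + (5 + z/2) = 5 + 67*z/2)
Z(16, B(5))*7418 = (5 + (67/2)*16)*7418 = (5 + 536)*7418 = 541*7418 = 4013138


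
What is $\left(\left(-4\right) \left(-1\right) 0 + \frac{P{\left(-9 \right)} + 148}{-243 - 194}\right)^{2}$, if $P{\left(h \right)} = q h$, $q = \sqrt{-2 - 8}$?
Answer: $\frac{21094}{190969} - \frac{2664 i \sqrt{10}}{190969} \approx 0.11046 - 0.044113 i$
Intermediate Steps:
$q = i \sqrt{10}$ ($q = \sqrt{-2 - 8} = \sqrt{-10} = i \sqrt{10} \approx 3.1623 i$)
$P{\left(h \right)} = i h \sqrt{10}$ ($P{\left(h \right)} = i \sqrt{10} h = i h \sqrt{10}$)
$\left(\left(-4\right) \left(-1\right) 0 + \frac{P{\left(-9 \right)} + 148}{-243 - 194}\right)^{2} = \left(\left(-4\right) \left(-1\right) 0 + \frac{i \left(-9\right) \sqrt{10} + 148}{-243 - 194}\right)^{2} = \left(4 \cdot 0 + \frac{- 9 i \sqrt{10} + 148}{-437}\right)^{2} = \left(0 + \left(148 - 9 i \sqrt{10}\right) \left(- \frac{1}{437}\right)\right)^{2} = \left(0 - \left(\frac{148}{437} - \frac{9 i \sqrt{10}}{437}\right)\right)^{2} = \left(- \frac{148}{437} + \frac{9 i \sqrt{10}}{437}\right)^{2}$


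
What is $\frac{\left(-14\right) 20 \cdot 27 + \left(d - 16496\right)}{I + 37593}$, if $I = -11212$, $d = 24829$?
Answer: $\frac{773}{26381} \approx 0.029301$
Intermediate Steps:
$\frac{\left(-14\right) 20 \cdot 27 + \left(d - 16496\right)}{I + 37593} = \frac{\left(-14\right) 20 \cdot 27 + \left(24829 - 16496\right)}{-11212 + 37593} = \frac{\left(-280\right) 27 + 8333}{26381} = \left(-7560 + 8333\right) \frac{1}{26381} = 773 \cdot \frac{1}{26381} = \frac{773}{26381}$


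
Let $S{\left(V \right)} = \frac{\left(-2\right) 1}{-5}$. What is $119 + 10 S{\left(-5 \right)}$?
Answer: $123$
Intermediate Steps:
$S{\left(V \right)} = \frac{2}{5}$ ($S{\left(V \right)} = \left(-2\right) \left(- \frac{1}{5}\right) = \frac{2}{5}$)
$119 + 10 S{\left(-5 \right)} = 119 + 10 \cdot \frac{2}{5} = 119 + 4 = 123$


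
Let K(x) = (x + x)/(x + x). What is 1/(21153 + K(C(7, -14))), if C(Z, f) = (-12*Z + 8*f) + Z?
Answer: 1/21154 ≈ 4.7272e-5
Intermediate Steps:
C(Z, f) = -11*Z + 8*f
K(x) = 1 (K(x) = (2*x)/((2*x)) = (2*x)*(1/(2*x)) = 1)
1/(21153 + K(C(7, -14))) = 1/(21153 + 1) = 1/21154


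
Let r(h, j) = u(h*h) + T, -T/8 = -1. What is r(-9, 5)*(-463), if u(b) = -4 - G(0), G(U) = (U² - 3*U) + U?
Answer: -1852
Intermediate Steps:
T = 8 (T = -8*(-1) = 8)
G(U) = U² - 2*U
u(b) = -4 (u(b) = -4 - 0*(-2 + 0) = -4 - 0*(-2) = -4 - 1*0 = -4 + 0 = -4)
r(h, j) = 4 (r(h, j) = -4 + 8 = 4)
r(-9, 5)*(-463) = 4*(-463) = -1852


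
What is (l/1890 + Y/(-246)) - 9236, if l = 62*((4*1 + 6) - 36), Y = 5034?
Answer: -358674721/38745 ≈ -9257.3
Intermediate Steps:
l = -1612 (l = 62*((4 + 6) - 36) = 62*(10 - 36) = 62*(-26) = -1612)
(l/1890 + Y/(-246)) - 9236 = (-1612/1890 + 5034/(-246)) - 9236 = (-1612*1/1890 + 5034*(-1/246)) - 9236 = (-806/945 - 839/41) - 9236 = -825901/38745 - 9236 = -358674721/38745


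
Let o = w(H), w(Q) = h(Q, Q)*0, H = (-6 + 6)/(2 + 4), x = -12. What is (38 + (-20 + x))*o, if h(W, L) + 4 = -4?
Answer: 0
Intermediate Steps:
h(W, L) = -8 (h(W, L) = -4 - 4 = -8)
H = 0 (H = 0/6 = 0*(⅙) = 0)
w(Q) = 0 (w(Q) = -8*0 = 0)
o = 0
(38 + (-20 + x))*o = (38 + (-20 - 12))*0 = (38 - 32)*0 = 6*0 = 0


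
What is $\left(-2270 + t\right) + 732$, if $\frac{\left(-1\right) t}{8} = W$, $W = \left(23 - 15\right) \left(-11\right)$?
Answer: $-834$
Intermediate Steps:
$W = -88$ ($W = 8 \left(-11\right) = -88$)
$t = 704$ ($t = \left(-8\right) \left(-88\right) = 704$)
$\left(-2270 + t\right) + 732 = \left(-2270 + 704\right) + 732 = -1566 + 732 = -834$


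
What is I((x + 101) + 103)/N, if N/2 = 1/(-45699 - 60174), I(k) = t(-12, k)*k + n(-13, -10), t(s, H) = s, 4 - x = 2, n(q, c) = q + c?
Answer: 264153135/2 ≈ 1.3208e+8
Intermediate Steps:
n(q, c) = c + q
x = 2 (x = 4 - 1*2 = 4 - 2 = 2)
I(k) = -23 - 12*k (I(k) = -12*k + (-10 - 13) = -12*k - 23 = -23 - 12*k)
N = -2/105873 (N = 2/(-45699 - 60174) = 2/(-105873) = 2*(-1/105873) = -2/105873 ≈ -1.8891e-5)
I((x + 101) + 103)/N = (-23 - 12*((2 + 101) + 103))/(-2/105873) = (-23 - 12*(103 + 103))*(-105873/2) = (-23 - 12*206)*(-105873/2) = (-23 - 2472)*(-105873/2) = -2495*(-105873/2) = 264153135/2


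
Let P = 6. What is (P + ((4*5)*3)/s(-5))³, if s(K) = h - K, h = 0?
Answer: 5832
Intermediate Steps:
s(K) = -K (s(K) = 0 - K = -K)
(P + ((4*5)*3)/s(-5))³ = (6 + ((4*5)*3)/((-1*(-5))))³ = (6 + (20*3)/5)³ = (6 + 60*(⅕))³ = (6 + 12)³ = 18³ = 5832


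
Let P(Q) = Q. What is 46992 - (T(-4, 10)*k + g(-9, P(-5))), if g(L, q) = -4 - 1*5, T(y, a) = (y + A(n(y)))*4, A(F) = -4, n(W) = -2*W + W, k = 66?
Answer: 49113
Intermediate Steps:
n(W) = -W
T(y, a) = -16 + 4*y (T(y, a) = (y - 4)*4 = (-4 + y)*4 = -16 + 4*y)
g(L, q) = -9 (g(L, q) = -4 - 5 = -9)
46992 - (T(-4, 10)*k + g(-9, P(-5))) = 46992 - ((-16 + 4*(-4))*66 - 9) = 46992 - ((-16 - 16)*66 - 9) = 46992 - (-32*66 - 9) = 46992 - (-2112 - 9) = 46992 - 1*(-2121) = 46992 + 2121 = 49113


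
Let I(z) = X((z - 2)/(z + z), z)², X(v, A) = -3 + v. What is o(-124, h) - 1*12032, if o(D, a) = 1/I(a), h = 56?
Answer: -239205056/19881 ≈ -12032.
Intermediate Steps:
I(z) = (-3 + (-2 + z)/(2*z))² (I(z) = (-3 + (z - 2)/(z + z))² = (-3 + (-2 + z)/((2*z)))² = (-3 + (-2 + z)*(1/(2*z)))² = (-3 + (-2 + z)/(2*z))²)
o(D, a) = 4*a²/(2 + 5*a)² (o(D, a) = 1/((2 + 5*a)²/(4*a²)) = 4*a²/(2 + 5*a)²)
o(-124, h) - 1*12032 = 4*56²/(2 + 5*56)² - 1*12032 = 4*3136/(2 + 280)² - 12032 = 4*3136/282² - 12032 = 4*3136*(1/79524) - 12032 = 3136/19881 - 12032 = -239205056/19881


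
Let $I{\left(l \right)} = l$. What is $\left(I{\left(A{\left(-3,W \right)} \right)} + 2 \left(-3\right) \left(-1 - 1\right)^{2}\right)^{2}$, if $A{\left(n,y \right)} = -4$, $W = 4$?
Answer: $784$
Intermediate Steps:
$\left(I{\left(A{\left(-3,W \right)} \right)} + 2 \left(-3\right) \left(-1 - 1\right)^{2}\right)^{2} = \left(-4 + 2 \left(-3\right) \left(-1 - 1\right)^{2}\right)^{2} = \left(-4 - 6 \left(-2\right)^{2}\right)^{2} = \left(-4 - 24\right)^{2} = \left(-28\right)^{2} = 784$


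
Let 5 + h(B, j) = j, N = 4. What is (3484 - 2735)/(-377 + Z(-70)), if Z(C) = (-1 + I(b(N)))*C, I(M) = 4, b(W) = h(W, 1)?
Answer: -749/587 ≈ -1.2760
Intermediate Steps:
h(B, j) = -5 + j
b(W) = -4 (b(W) = -5 + 1 = -4)
Z(C) = 3*C (Z(C) = (-1 + 4)*C = 3*C)
(3484 - 2735)/(-377 + Z(-70)) = (3484 - 2735)/(-377 + 3*(-70)) = 749/(-377 - 210) = 749/(-587) = 749*(-1/587) = -749/587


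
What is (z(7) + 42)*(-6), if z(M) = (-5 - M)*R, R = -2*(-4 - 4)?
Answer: 900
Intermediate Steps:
R = 16 (R = -2*(-8) = 16)
z(M) = -80 - 16*M (z(M) = (-5 - M)*16 = -80 - 16*M)
(z(7) + 42)*(-6) = ((-80 - 16*7) + 42)*(-6) = ((-80 - 112) + 42)*(-6) = (-192 + 42)*(-6) = -150*(-6) = 900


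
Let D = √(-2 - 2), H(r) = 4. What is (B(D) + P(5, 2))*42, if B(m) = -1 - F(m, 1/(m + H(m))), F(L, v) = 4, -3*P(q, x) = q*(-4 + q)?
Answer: -280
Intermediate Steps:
P(q, x) = -q*(-4 + q)/3
D = 2*I (D = √(-4) = 2*I ≈ 2.0*I)
B(m) = -5 (B(m) = -1 - 1*4 = -1 - 4 = -5)
(B(D) + P(5, 2))*42 = (-5 + (⅓)*5*(4 - 1*5))*42 = (-5 + (⅓)*5*(4 - 5))*42 = (-5 + (⅓)*5*(-1))*42 = (-5 - 5/3)*42 = -20/3*42 = -280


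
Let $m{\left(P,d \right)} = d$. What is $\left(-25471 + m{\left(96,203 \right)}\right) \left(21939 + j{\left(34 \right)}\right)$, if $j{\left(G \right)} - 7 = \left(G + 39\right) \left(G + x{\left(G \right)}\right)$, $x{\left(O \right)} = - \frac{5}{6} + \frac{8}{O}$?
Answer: $- \frac{31423322702}{51} \approx -6.1614 \cdot 10^{8}$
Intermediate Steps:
$x{\left(O \right)} = - \frac{5}{6} + \frac{8}{O}$ ($x{\left(O \right)} = \left(-5\right) \frac{1}{6} + \frac{8}{O} = - \frac{5}{6} + \frac{8}{O}$)
$j{\left(G \right)} = 7 + \left(39 + G\right) \left(- \frac{5}{6} + G + \frac{8}{G}\right)$ ($j{\left(G \right)} = 7 + \left(G + 39\right) \left(G - \left(\frac{5}{6} - \frac{8}{G}\right)\right) = 7 + \left(39 + G\right) \left(- \frac{5}{6} + G + \frac{8}{G}\right)$)
$\left(-25471 + m{\left(96,203 \right)}\right) \left(21939 + j{\left(34 \right)}\right) = \left(-25471 + 203\right) \left(21939 + \left(- \frac{35}{2} + 34^{2} + \frac{312}{34} + \frac{229}{6} \cdot 34\right)\right) = - 25268 \left(21939 + \left(- \frac{35}{2} + 1156 + 312 \cdot \frac{1}{34} + \frac{3893}{3}\right)\right) = - 25268 \left(21939 + \left(- \frac{35}{2} + 1156 + \frac{156}{17} + \frac{3893}{3}\right)\right) = - 25268 \left(21939 + \frac{249425}{102}\right) = \left(-25268\right) \frac{2487203}{102} = - \frac{31423322702}{51}$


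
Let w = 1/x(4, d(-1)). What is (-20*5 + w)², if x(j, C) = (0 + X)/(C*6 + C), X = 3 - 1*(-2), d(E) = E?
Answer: 257049/25 ≈ 10282.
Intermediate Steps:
X = 5 (X = 3 + 2 = 5)
x(j, C) = 5/(7*C) (x(j, C) = (0 + 5)/(C*6 + C) = 5/(6*C + C) = 5/((7*C)) = 5*(1/(7*C)) = 5/(7*C))
w = -7/5 (w = 1/((5/7)/(-1)) = 1/((5/7)*(-1)) = 1/(-5/7) = -7/5 ≈ -1.4000)
(-20*5 + w)² = (-20*5 - 7/5)² = (-100 - 7/5)² = (-507/5)² = 257049/25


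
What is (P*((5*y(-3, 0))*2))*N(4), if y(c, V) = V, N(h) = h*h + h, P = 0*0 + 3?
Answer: 0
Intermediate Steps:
P = 3 (P = 0 + 3 = 3)
N(h) = h + h**2 (N(h) = h**2 + h = h + h**2)
(P*((5*y(-3, 0))*2))*N(4) = (3*((5*0)*2))*(4*(1 + 4)) = (3*(0*2))*(4*5) = (3*0)*20 = 0*20 = 0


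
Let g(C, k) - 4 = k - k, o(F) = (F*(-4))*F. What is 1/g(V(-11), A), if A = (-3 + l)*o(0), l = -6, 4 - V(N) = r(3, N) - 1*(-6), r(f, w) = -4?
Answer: ¼ ≈ 0.25000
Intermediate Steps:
V(N) = 2 (V(N) = 4 - (-4 - 1*(-6)) = 4 - (-4 + 6) = 4 - 1*2 = 4 - 2 = 2)
o(F) = -4*F² (o(F) = (-4*F)*F = -4*F²)
A = 0 (A = (-3 - 6)*(-4*0²) = -(-36)*0 = -9*0 = 0)
g(C, k) = 4 (g(C, k) = 4 + (k - k) = 4 + 0 = 4)
1/g(V(-11), A) = 1/4 = ¼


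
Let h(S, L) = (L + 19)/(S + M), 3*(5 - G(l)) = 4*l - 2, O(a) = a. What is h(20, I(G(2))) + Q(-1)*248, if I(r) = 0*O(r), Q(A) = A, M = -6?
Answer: -3453/14 ≈ -246.64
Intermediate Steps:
G(l) = 17/3 - 4*l/3 (G(l) = 5 - (4*l - 2)/3 = 5 - (-2 + 4*l)/3 = 5 + (2/3 - 4*l/3) = 17/3 - 4*l/3)
I(r) = 0 (I(r) = 0*r = 0)
h(S, L) = (19 + L)/(-6 + S) (h(S, L) = (L + 19)/(S - 6) = (19 + L)/(-6 + S))
h(20, I(G(2))) + Q(-1)*248 = (19 + 0)/(-6 + 20) - 1*248 = 19/14 - 248 = -3453/14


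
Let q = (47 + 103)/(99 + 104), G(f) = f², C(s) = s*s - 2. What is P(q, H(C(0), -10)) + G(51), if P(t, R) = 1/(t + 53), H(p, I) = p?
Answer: 28374512/10909 ≈ 2601.0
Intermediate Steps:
C(s) = -2 + s² (C(s) = s² - 2 = -2 + s²)
q = 150/203 ≈ 0.73892
P(t, R) = 1/(53 + t)
P(q, H(C(0), -10)) + G(51) = 1/(53 + 150/203) + 51² = 1/(10909/203) + 2601 = 203/10909 + 2601 = 28374512/10909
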